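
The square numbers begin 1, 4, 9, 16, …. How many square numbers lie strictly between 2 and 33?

The n-th square number is n².
Smallest index with value > 2: n = 2 (giving 4).
Largest index with value < 33: n = 5 (giving 25).
Indices 2 through 5: 4 terms.

4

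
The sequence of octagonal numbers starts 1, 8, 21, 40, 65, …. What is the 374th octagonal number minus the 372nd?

4472

374·(3·374 − 2) = 418880 and 372·(3·372 − 2) = 414408.
Difference: 418880 − 414408 = 4472.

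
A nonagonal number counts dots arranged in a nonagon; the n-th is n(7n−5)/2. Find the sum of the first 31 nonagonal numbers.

35216

Σ i(7i−5)/2 = (7Σi² − 5Σi) / 2 over i = 1..31.
Σi = 496 and Σi² = 10416.
(7·10416 − 5·496) / 2 = 70432/2 = 35216.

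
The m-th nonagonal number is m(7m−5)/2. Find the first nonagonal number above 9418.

Solve n(7n−5)/2 > 9418 for integer n.
The largest n with value ≤ 9418 is 52 (since 9334 ≤ 9418 < 9699), so the first above is n = 53, value 9699.

9699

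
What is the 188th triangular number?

17766

The 188th triangular number is n(n+1)/2 with n = 188.
188·189/2 = 35532/2 = 17766.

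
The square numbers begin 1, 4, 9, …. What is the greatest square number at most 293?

289

Solve n² ≤ 293 for integer n.
n = 17 gives 289 ≤ 293, while n = 18 gives 324 > 293; so the answer is 289.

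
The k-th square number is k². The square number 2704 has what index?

We need n² = 2704, so n = √2704 = 52.
Check: 52² = 2704. ✓

52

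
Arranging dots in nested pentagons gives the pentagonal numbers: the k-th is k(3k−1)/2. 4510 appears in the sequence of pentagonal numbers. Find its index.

Set n(3n−1)/2 = 4510, giving 3n² − n − 9020 = 0.
The discriminant is 1 + 24·4510 = 108241, and √108241 = 329.
So n = (1 + 329) / 6 = 330/6 = 55.
Check: 55·(3·55 − 1)/2 = 4510. ✓

55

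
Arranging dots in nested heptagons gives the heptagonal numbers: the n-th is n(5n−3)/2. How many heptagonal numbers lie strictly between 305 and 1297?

12

The n-th heptagonal number is n(5n−3)/2.
Smallest index with value > 305: n = 12 (giving 342).
Largest index with value < 1297: n = 23 (giving 1288).
Indices 12 through 23: 12 terms.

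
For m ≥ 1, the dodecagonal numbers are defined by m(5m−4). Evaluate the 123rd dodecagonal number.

75153

123·(5·123 − 4) = 123·611 = 75153.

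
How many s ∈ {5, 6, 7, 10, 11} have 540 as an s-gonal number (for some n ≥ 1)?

2

s = 5: P(5, 19) = 532 and P(5, 20) = 590; 540 is not s-gonal.
s = 6: P(6, 16) = 496 and P(6, 17) = 561; 540 is not s-gonal.
s = 7: P(7, 15) = 540. ✓
s = 10: P(10, 12) = 540. ✓
s = 11: P(11, 11) = 506 and P(11, 12) = 606; 540 is not s-gonal.
Hits: s ∈ {7, 10} → 2.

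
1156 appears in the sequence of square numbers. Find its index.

We need n² = 1156, so n = √1156 = 34.
Check: 34² = 1156. ✓

34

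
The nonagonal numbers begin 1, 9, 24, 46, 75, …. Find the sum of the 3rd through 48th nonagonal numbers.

130134

Σ i(7i−5)/2 = (7Σi² − 5Σi) / 2 over i = 3..48.
Σi = 1176 − 3 = 1173 and Σi² = 38024 − 5 = 38019.
(7·38019 − 5·1173) / 2 = 260268/2 = 130134.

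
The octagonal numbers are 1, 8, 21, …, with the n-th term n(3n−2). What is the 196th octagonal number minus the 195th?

Consecutive octagonal numbers differ by 6n − 5: here 6·196 − 5 = 1171.

1171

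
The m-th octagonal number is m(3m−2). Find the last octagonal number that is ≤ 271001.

269400

Solve n(3n−2) ≤ 271001 for integer n.
n = 300 gives 269400 ≤ 271001, while n = 301 gives 271201 > 271001; so the answer is 269400.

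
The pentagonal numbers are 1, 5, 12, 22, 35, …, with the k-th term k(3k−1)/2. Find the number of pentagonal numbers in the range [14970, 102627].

161

The n-th pentagonal number is n(3n−1)/2.
Smallest index with value ≥ 14970: n = 101 (giving 15251).
Largest index with value ≤ 102627: n = 261 (giving 102051).
Indices 101 through 261: 161 terms.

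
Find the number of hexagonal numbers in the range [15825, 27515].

28

The n-th hexagonal number is n(2n−1).
Smallest index with value ≥ 15825: n = 90 (giving 16110).
Largest index with value ≤ 27515: n = 117 (giving 27261).
Indices 90 through 117: 28 terms.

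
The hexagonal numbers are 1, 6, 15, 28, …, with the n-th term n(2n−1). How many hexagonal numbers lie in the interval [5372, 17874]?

42

The n-th hexagonal number is n(2n−1).
Smallest index with value ≥ 5372: n = 53 (giving 5565).
Largest index with value ≤ 17874: n = 94 (giving 17578).
Indices 53 through 94: 42 terms.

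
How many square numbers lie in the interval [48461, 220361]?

249

The n-th square number is n².
Smallest index with value ≥ 48461: n = 221 (giving 48841).
Largest index with value ≤ 220361: n = 469 (giving 219961).
Indices 221 through 469: 249 terms.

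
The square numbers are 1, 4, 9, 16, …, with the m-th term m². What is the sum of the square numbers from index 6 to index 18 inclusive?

2054

Σ_{i=6}^{18} i² = 2109 − 55 = 2054.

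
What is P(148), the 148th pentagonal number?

32782

The 148th pentagonal number is n(3n−1)/2 with n = 148.
148·(3·148 − 1)/2 = 148·443/2 = 32782.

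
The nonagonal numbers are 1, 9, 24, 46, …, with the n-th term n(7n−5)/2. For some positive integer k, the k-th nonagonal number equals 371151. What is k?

326

Set n(7n−5)/2 = 371151, giving 7n² − 5n − 742302 = 0.
The discriminant is 25 + 56·371151 = 20784481, and √20784481 = 4559.
So n = (5 + 4559) / 14 = 4564/14 = 326.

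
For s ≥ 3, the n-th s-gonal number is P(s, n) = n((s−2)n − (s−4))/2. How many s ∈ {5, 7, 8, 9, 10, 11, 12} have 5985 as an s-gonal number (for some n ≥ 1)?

2

s = 5: P(5, 63) = 5922 and P(5, 64) = 6112; 5985 is not s-gonal.
s = 7: P(7, 49) = 5929 and P(7, 50) = 6175; 5985 is not s-gonal.
s = 8: P(8, 45) = 5985. ✓
s = 9: P(9, 41) = 5781 and P(9, 42) = 6069; 5985 is not s-gonal.
s = 10: P(10, 39) = 5967 and P(10, 40) = 6280; 5985 is not s-gonal.
s = 11: P(11, 36) = 5706 and P(11, 37) = 6031; 5985 is not s-gonal.
s = 12: P(12, 35) = 5985. ✓
Hits: s ∈ {8, 12} → 2.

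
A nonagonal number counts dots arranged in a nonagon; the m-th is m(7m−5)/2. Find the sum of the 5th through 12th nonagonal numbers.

Σ i(7i−5)/2 = (7Σi² − 5Σi) / 2 over i = 5..12.
Σi = 78 − 10 = 68 and Σi² = 650 − 30 = 620.
(7·620 − 5·68) / 2 = 4000/2 = 2000.

2000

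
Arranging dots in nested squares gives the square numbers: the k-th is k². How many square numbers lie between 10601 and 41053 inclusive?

100

The n-th square number is n².
Smallest index with value ≥ 10601: n = 103 (giving 10609).
Largest index with value ≤ 41053: n = 202 (giving 40804).
Indices 103 through 202: 100 terms.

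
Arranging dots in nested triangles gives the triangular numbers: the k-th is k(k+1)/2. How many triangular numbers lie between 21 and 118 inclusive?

The n-th triangular number is n(n+1)/2.
Smallest index with value ≥ 21: n = 6 (giving 21).
Largest index with value ≤ 118: n = 14 (giving 105).
Indices 6 through 14: 9 terms.

9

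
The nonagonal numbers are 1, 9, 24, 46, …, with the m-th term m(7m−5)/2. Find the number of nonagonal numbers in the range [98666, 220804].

83

The n-th nonagonal number is n(7n−5)/2.
Smallest index with value ≥ 98666: n = 169 (giving 99541).
Largest index with value ≤ 220804: n = 251 (giving 219876).
Indices 169 through 251: 83 terms.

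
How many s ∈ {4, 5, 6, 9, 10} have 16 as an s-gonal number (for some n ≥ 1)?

1

s = 4: P(4, 4) = 16. ✓
s = 5: P(5, 3) = 12 and P(5, 4) = 22; 16 is not s-gonal.
s = 6: P(6, 3) = 15 and P(6, 4) = 28; 16 is not s-gonal.
s = 9: P(9, 2) = 9 and P(9, 3) = 24; 16 is not s-gonal.
s = 10: P(10, 2) = 10 and P(10, 3) = 27; 16 is not s-gonal.
Hits: s ∈ {4} → 1.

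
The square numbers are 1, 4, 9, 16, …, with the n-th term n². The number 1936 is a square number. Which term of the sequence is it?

We need n² = 1936, so n = √1936 = 44.
Check: 44² = 1936. ✓

44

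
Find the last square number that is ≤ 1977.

Solve n² ≤ 1977 for integer n.
n = 44 gives 1936 ≤ 1977, while n = 45 gives 2025 > 1977; so the answer is 1936.

1936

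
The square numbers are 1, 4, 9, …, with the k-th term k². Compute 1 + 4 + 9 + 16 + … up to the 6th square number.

91

Σ_{i=1}^{6} i² = 6·7·13/6 = 91.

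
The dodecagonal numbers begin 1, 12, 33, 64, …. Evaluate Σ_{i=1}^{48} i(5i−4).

Σ i(5i−4) = 5Σi² − 4Σi over i = 1..48.
Σi = 1176 and Σi² = 38024.
5·38024 − 4·1176 = 185416.

185416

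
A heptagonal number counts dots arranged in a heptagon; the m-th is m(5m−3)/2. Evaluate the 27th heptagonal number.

1782

The 27th heptagonal number is n(5n−3)/2 with n = 27.
27·(5·27 − 3)/2 = 27·132/2 = 27·66 = 1782.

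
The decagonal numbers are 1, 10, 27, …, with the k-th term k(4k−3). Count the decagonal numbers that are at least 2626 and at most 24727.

54

The n-th decagonal number is n(4n−3).
Smallest index with value ≥ 2626: n = 26 (giving 2626).
Largest index with value ≤ 24727: n = 79 (giving 24727).
Indices 26 through 79: 54 terms.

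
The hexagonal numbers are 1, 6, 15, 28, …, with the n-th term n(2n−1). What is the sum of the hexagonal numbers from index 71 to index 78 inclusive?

88292

Σ i(2i−1) = 2Σi² − Σi over i = 71..78.
Σi = 3081 − 2485 = 596 and Σi² = 161239 − 116795 = 44444.
2·44444 − 1·596 = 88292.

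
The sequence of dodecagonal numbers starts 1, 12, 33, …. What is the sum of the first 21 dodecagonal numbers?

15631

Σ i(5i−4) = 5Σi² − 4Σi over i = 1..21.
Σi = 231 and Σi² = 3311.
5·3311 − 4·231 = 15631.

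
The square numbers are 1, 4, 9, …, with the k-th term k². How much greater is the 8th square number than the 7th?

n² − (n−1)² = 2n − 1, so 8² − 7² = 2·8 − 1 = 15.

15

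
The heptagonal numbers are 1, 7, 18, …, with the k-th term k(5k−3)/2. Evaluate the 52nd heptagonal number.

The 52nd heptagonal number is n(5n−3)/2 with n = 52.
52·(5·52 − 3)/2 = 52·257/2 = 6682.

6682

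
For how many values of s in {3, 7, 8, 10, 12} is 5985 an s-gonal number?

2

s = 3: P(3, 108) = 5886 and P(3, 109) = 5995; 5985 is not s-gonal.
s = 7: P(7, 49) = 5929 and P(7, 50) = 6175; 5985 is not s-gonal.
s = 8: P(8, 45) = 5985. ✓
s = 10: P(10, 39) = 5967 and P(10, 40) = 6280; 5985 is not s-gonal.
s = 12: P(12, 35) = 5985. ✓
Hits: s ∈ {8, 12} → 2.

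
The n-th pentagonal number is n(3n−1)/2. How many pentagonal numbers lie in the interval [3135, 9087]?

33

The n-th pentagonal number is n(3n−1)/2.
Smallest index with value ≥ 3135: n = 46 (giving 3151).
Largest index with value ≤ 9087: n = 78 (giving 9087).
Indices 46 through 78: 33 terms.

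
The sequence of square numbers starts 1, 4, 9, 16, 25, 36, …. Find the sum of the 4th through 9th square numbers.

Σ_{i=4}^{9} i² = 285 − 14 = 271.

271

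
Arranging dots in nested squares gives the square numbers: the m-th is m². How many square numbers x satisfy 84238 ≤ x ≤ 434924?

369

The n-th square number is n².
Smallest index with value ≥ 84238: n = 291 (giving 84681).
Largest index with value ≤ 434924: n = 659 (giving 434281).
Indices 291 through 659: 369 terms.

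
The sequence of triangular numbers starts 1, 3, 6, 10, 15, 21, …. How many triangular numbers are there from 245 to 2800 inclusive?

The n-th triangular number is n(n+1)/2.
Smallest index with value ≥ 245: n = 22 (giving 253).
Largest index with value ≤ 2800: n = 74 (giving 2775).
Indices 22 through 74: 53 terms.

53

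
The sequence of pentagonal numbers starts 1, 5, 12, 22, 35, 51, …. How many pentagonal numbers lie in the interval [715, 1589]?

11

The n-th pentagonal number is n(3n−1)/2.
Smallest index with value ≥ 715: n = 22 (giving 715).
Largest index with value ≤ 1589: n = 32 (giving 1520).
Indices 22 through 32: 11 terms.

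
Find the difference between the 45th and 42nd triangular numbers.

45·46/2 = 1035 and 42·43/2 = 903.
Difference: 1035 − 903 = 132.

132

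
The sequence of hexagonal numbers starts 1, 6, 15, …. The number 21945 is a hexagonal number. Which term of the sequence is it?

105

Set n(2n−1) = 21945, giving 2n² − n − 21945 = 0.
So n = (1 + 419) / 4 = 420/4 = 105.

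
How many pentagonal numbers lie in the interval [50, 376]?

11

The n-th pentagonal number is n(3n−1)/2.
Smallest index with value ≥ 50: n = 6 (giving 51).
Largest index with value ≤ 376: n = 16 (giving 376).
Indices 6 through 16: 11 terms.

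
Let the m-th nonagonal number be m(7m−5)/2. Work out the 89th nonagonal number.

The 89th nonagonal number is n(7n−5)/2 with n = 89.
89·(7·89 − 5)/2 = 89·618/2 = 89·309 = 27501.

27501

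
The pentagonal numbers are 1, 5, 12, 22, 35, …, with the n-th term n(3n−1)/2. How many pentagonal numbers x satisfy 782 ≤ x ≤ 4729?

34

The n-th pentagonal number is n(3n−1)/2.
Smallest index with value ≥ 782: n = 23 (giving 782).
Largest index with value ≤ 4729: n = 56 (giving 4676).
Indices 23 through 56: 34 terms.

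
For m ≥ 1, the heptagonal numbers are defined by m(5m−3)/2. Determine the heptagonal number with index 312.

242892

The 312th heptagonal number is n(5n−3)/2 with n = 312.
312·(5·312 − 3)/2 = 312·1557/2 = 242892.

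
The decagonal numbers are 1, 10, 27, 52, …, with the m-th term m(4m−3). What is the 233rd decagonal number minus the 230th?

5547

233·(4·233 − 3) = 216457 and 230·(4·230 − 3) = 210910.
Difference: 216457 − 210910 = 5547.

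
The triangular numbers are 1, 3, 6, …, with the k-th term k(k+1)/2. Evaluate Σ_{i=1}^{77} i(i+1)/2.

Σ i(i+1)/2 = (Σi² + Σi) / 2 over i = 1..77.
Σi = 3003 and Σi² = 155155.
(1·155155 + 1·3003) / 2 = 158158/2 = 79079.

79079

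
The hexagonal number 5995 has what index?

Set n(2n−1) = 5995, giving 2n² − n − 5995 = 0.
The discriminant is 1 + 8·5995 = 47961, and √47961 = 219.
So n = (1 + 219) / 4 = 220/4 = 55.

55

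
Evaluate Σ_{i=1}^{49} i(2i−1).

Σ i(2i−1) = 2Σi² − Σi over i = 1..49.
Σi = 1225 and Σi² = 40425.
2·40425 − 1·1225 = 79625.

79625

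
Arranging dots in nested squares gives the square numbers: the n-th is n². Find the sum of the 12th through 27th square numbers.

6424

Σ_{i=12}^{27} i² = 6930 − 506 = 6424.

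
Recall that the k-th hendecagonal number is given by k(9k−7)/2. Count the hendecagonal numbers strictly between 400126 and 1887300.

349

The n-th hendecagonal number is n(9n−7)/2.
Smallest index with value > 400126: n = 299 (giving 401258).
Largest index with value < 1887300: n = 647 (giving 1881476).
Indices 299 through 647: 349 terms.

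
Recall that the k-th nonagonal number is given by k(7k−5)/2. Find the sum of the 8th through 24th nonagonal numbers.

15980

Σ i(7i−5)/2 = (7Σi² − 5Σi) / 2 over i = 8..24.
Σi = 300 − 28 = 272 and Σi² = 4900 − 140 = 4760.
(7·4760 − 5·272) / 2 = 31960/2 = 15980.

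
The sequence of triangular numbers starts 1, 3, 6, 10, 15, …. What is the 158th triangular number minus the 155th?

471

158·159/2 = 12561 and 155·156/2 = 12090.
Difference: 12561 − 12090 = 471.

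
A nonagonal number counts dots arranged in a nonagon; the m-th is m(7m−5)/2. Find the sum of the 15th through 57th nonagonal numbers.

Σ i(7i−5)/2 = (7Σi² − 5Σi) / 2 over i = 15..57.
Σi = 1653 − 105 = 1548 and Σi² = 63365 − 1015 = 62350.
(7·62350 − 5·1548) / 2 = 428710/2 = 214355.

214355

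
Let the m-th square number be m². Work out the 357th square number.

127449

The 357th square number is n² with n = 357.
357² = 127449.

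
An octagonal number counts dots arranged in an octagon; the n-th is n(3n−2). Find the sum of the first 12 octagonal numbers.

1794

Σ i(3i−2) = 3Σi² − 2Σi over i = 1..12.
Σi = 78 and Σi² = 650.
3·650 − 2·78 = 1794.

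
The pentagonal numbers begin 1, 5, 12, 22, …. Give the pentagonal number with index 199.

199·(3·199 − 1)/2 = 199·596/2 = 199·298 = 59302.

59302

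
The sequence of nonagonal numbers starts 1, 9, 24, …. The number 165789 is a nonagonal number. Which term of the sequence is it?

218

Set n(7n−5)/2 = 165789, giving 7n² − 5n − 331578 = 0.
The discriminant is 25 + 56·165789 = 9284209, and √9284209 = 3047.
So n = (5 + 3047) / 14 = 3052/14 = 218.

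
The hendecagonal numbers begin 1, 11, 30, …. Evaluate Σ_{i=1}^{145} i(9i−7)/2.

Σ i(9i−7)/2 = (9Σi² − 7Σi) / 2 over i = 1..145.
Σi = 10585 and Σi² = 1026745.
(9·1026745 − 7·10585) / 2 = 9166610/2 = 4583305.

4583305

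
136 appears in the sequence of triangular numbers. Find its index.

Set n(n+1)/2 = 136, giving n² + n − 272 = 0.
The discriminant is 1 + 8·136 = 1089, and √1089 = 33.
So n = (-1 + 33) / 2 = 32/2 = 16.

16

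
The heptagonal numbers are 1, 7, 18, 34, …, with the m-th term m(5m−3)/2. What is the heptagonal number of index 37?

3367

37·(5·37 − 3)/2 = 37·182/2 = 37·91 = 3367.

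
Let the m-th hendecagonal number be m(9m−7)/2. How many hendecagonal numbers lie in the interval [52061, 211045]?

The n-th hendecagonal number is n(9n−7)/2.
Smallest index with value ≥ 52061: n = 108 (giving 52110).
Largest index with value ≤ 211045: n = 216 (giving 209196).
Indices 108 through 216: 109 terms.

109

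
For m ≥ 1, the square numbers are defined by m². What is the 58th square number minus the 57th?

115

n² − (n−1)² = 2n − 1, so 58² − 57² = 2·58 − 1 = 115.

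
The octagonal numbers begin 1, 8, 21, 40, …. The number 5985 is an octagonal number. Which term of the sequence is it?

Set n(3n−2) = 5985, giving 3n² − 2n − 5985 = 0.
The discriminant is 4 + 12·5985 = 71824, and √71824 = 268.
So n = (2 + 268) / 6 = 270/6 = 45.
Check: 45·(3·45 − 2) = 5985. ✓

45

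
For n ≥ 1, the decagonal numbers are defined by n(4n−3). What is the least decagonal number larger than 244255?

Solve n(4n−3) > 244255 for integer n.
The largest n with value ≤ 244255 is 247 (since 243295 ≤ 244255 < 245272), so the first above is n = 248, value 245272.

245272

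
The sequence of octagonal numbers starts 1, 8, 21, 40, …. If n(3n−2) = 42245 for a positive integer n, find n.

119

Set n(3n−2) = 42245, giving 3n² − 2n − 42245 = 0.
The discriminant is 4 + 12·42245 = 506944, and √506944 = 712.
So n = (2 + 712) / 6 = 714/6 = 119.
Check: 119·(3·119 − 2) = 42245. ✓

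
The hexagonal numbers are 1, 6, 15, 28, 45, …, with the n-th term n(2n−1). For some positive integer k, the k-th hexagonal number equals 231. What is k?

11

Set n(2n−1) = 231, giving 2n² − n − 231 = 0.
The discriminant is 1 + 8·231 = 1849, and √1849 = 43.
So n = (1 + 43) / 4 = 44/4 = 11.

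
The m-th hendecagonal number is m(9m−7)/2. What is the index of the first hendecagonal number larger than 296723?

258

Solve n(9n−7)/2 > 296723 for integer n.
The largest n with value ≤ 296723 is 257 (since 296321 ≤ 296723 < 298635), so the first above is n = 258, value 298635.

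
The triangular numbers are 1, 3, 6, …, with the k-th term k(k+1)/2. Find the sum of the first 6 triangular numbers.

56

Σ i(i+1)/2 = (Σi² + Σi) / 2 over i = 1..6.
Σi = 21 and Σi² = 91.
(1·91 + 1·21) / 2 = 112/2 = 56.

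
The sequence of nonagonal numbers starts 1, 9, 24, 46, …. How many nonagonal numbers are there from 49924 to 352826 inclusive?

The n-th nonagonal number is n(7n−5)/2.
Smallest index with value ≥ 49924: n = 120 (giving 50100).
Largest index with value ≤ 352826: n = 317 (giving 350919).
Indices 120 through 317: 198 terms.

198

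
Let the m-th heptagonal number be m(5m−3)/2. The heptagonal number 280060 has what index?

Set n(5n−3)/2 = 280060, giving 5n² − 3n − 560120 = 0.
The discriminant is 9 + 40·280060 = 11202409, and √11202409 = 3347.
So n = (3 + 3347) / 10 = 3350/10 = 335.

335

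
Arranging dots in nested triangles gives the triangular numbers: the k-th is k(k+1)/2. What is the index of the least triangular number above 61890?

352

Solve n(n+1)/2 > 61890 for integer n.
The largest n with value ≤ 61890 is 351 (since 61776 ≤ 61890 < 62128), so the first above is n = 352, value 62128.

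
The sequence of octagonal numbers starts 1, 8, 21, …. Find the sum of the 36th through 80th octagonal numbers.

Σ i(3i−2) = 3Σi² − 2Σi over i = 36..80.
Σi = 3240 − 630 = 2610 and Σi² = 173880 − 14910 = 158970.
3·158970 − 2·2610 = 471690.

471690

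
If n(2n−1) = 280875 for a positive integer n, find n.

375

Set n(2n−1) = 280875, giving 2n² − n − 280875 = 0.
The discriminant is 1 + 8·280875 = 2247001, and √2247001 = 1499.
So n = (1 + 1499) / 4 = 1500/4 = 375.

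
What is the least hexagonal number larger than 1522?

Solve n(2n−1) > 1522 for integer n.
The largest n with value ≤ 1522 is 27 (since 1431 ≤ 1522 < 1540), so the first above is n = 28, value 1540.

1540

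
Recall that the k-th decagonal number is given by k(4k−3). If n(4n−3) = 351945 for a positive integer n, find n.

297

Set n(4n−3) = 351945, giving 4n² − 3n − 351945 = 0.
The discriminant is 9 + 16·351945 = 5631129, and √5631129 = 2373.
So n = (3 + 2373) / 8 = 2376/8 = 297.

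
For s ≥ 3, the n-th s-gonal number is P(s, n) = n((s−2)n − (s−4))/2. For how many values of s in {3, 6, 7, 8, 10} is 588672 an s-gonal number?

s = 3: P(3, 1084) = 588070 and P(3, 1085) = 589155; 588672 is not s-gonal.
s = 6: P(6, 542) = 586986 and P(6, 543) = 589155; 588672 is not s-gonal.
s = 7: P(7, 485) = 587335 and P(7, 486) = 589761; 588672 is not s-gonal.
s = 8: P(8, 443) = 587861 and P(8, 444) = 590520; 588672 is not s-gonal.
s = 10: P(10, 384) = 588672. ✓
Hits: s ∈ {10} → 1.

1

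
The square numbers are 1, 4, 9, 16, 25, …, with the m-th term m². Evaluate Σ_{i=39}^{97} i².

Σ_{i=39}^{97} i² = 308945 − 19019 = 289926.

289926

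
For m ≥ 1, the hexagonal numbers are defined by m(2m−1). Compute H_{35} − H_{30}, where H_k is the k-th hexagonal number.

645

35·(2·35 − 1) = 2415 and 30·(2·30 − 1) = 1770.
Difference: 2415 − 1770 = 645.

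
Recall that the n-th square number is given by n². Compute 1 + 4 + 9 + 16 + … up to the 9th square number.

285

Σ_{i=1}^{9} i² = 9·10·19/6 = 285.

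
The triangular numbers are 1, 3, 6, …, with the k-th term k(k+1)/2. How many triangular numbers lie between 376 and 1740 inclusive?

32

The n-th triangular number is n(n+1)/2.
Smallest index with value ≥ 376: n = 27 (giving 378).
Largest index with value ≤ 1740: n = 58 (giving 1711).
Indices 27 through 58: 32 terms.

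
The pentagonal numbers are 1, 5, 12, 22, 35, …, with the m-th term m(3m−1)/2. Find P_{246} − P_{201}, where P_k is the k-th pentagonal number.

30150

246·(3·246 − 1)/2 = 90651 and 201·(3·201 − 1)/2 = 60501.
Difference: 90651 − 60501 = 30150.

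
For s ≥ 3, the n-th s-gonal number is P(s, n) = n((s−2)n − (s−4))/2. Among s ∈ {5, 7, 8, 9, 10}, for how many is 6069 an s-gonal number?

1

s = 5: P(5, 63) = 5922 and P(5, 64) = 6112; 6069 is not s-gonal.
s = 7: P(7, 49) = 5929 and P(7, 50) = 6175; 6069 is not s-gonal.
s = 8: P(8, 45) = 5985 and P(8, 46) = 6256; 6069 is not s-gonal.
s = 9: P(9, 42) = 6069. ✓
s = 10: P(10, 39) = 5967 and P(10, 40) = 6280; 6069 is not s-gonal.
Hits: s ∈ {9} → 1.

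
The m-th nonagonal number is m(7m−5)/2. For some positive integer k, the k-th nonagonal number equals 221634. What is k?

252

Set n(7n−5)/2 = 221634, giving 7n² − 5n − 443268 = 0.
So n = (5 + 3523) / 14 = 3528/14 = 252.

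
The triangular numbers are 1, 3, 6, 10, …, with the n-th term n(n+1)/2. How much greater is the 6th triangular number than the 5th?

6

Consecutive triangular numbers differ by n: T_{6} − T_{5} = 6.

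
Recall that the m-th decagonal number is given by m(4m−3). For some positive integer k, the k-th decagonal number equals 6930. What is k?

42

Set n(4n−3) = 6930, giving 4n² − 3n − 6930 = 0.
The discriminant is 9 + 16·6930 = 110889, and √110889 = 333.
So n = (3 + 333) / 8 = 336/8 = 42.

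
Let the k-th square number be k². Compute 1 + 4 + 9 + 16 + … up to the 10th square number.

385

Σ_{i=1}^{10} i² = 10·11·21/6 = 385.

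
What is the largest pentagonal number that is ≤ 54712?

Solve n(3n−1)/2 ≤ 54712 for integer n.
n = 191 gives 54626 ≤ 54712, while n = 192 gives 55200 > 54712; so the answer is 54626.

54626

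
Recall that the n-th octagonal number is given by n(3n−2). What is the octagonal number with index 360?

388080

360·(3·360 − 2) = 360·1078 = 388080.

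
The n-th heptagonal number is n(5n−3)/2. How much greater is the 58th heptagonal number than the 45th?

3328

58·(5·58 − 3)/2 = 8323 and 45·(5·45 − 3)/2 = 4995.
Difference: 8323 − 4995 = 3328.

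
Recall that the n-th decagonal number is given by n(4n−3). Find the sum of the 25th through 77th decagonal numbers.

592911

Σ i(4i−3) = 4Σi² − 3Σi over i = 25..77.
Σi = 3003 − 300 = 2703 and Σi² = 155155 − 4900 = 150255.
4·150255 − 3·2703 = 592911.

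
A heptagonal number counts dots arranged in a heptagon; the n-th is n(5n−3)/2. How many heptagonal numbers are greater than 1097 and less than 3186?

14

The n-th heptagonal number is n(5n−3)/2.
Smallest index with value > 1097: n = 22 (giving 1177).
Largest index with value < 3186: n = 35 (giving 3010).
Indices 22 through 35: 14 terms.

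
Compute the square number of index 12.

144

The 12th square number is n² with n = 12.
12² = 144.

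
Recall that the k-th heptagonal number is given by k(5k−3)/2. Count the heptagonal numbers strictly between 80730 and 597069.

308

The n-th heptagonal number is n(5n−3)/2.
Smallest index with value > 80730: n = 181 (giving 81631).
Largest index with value < 597069: n = 488 (giving 594628).
Indices 181 through 488: 308 terms.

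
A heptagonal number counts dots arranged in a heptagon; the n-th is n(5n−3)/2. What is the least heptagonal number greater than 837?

Solve n(5n−3)/2 > 837 for integer n.
The largest n with value ≤ 837 is 18 (since 783 ≤ 837 < 874), so the first above is n = 19, value 874.

874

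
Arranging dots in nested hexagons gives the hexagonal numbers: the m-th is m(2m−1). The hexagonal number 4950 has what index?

50

Set n(2n−1) = 4950, giving 2n² − n − 4950 = 0.
The discriminant is 1 + 8·4950 = 39601, and √39601 = 199.
So n = (1 + 199) / 4 = 200/4 = 50.
Check: 50·(2·50 − 1) = 4950. ✓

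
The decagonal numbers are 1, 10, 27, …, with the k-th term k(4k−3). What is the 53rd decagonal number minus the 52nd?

417

Consecutive decagonal numbers differ by 8n − 7: here 8·53 − 7 = 417.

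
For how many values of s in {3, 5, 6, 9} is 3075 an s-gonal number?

1

s = 3: P(3, 77) = 3003 and P(3, 78) = 3081; 3075 is not s-gonal.
s = 5: P(5, 45) = 3015 and P(5, 46) = 3151; 3075 is not s-gonal.
s = 6: P(6, 39) = 3003 and P(6, 40) = 3160; 3075 is not s-gonal.
s = 9: P(9, 30) = 3075. ✓
Hits: s ∈ {9} → 1.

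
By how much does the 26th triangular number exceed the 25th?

26

Consecutive triangular numbers differ by n: T_{26} − T_{25} = 26.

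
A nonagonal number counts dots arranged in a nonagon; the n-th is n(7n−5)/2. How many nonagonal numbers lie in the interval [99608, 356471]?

The n-th nonagonal number is n(7n−5)/2.
Smallest index with value ≥ 99608: n = 170 (giving 100725).
Largest index with value ≤ 356471: n = 319 (giving 355366).
Indices 170 through 319: 150 terms.

150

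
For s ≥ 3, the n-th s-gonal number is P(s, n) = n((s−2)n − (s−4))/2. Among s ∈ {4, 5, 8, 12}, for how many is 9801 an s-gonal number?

s = 4: P(4, 99) = 9801. ✓
s = 5: P(5, 81) = 9801. ✓
s = 8: P(8, 57) = 9633 and P(8, 58) = 9976; 9801 is not s-gonal.
s = 12: P(12, 44) = 9504 and P(12, 45) = 9945; 9801 is not s-gonal.
Hits: s ∈ {4, 5} → 2.

2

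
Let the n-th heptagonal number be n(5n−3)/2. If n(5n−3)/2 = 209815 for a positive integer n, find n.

290

Set n(5n−3)/2 = 209815, giving 5n² − 3n − 419630 = 0.
So n = (3 + 2897) / 10 = 2900/10 = 290.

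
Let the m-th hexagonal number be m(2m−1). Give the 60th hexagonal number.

7140

The 60th hexagonal number is n(2n−1) with n = 60.
60·(2·60 − 1) = 60·119 = 7140.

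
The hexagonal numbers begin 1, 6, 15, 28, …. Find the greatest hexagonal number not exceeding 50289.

49770

Solve n(2n−1) ≤ 50289 for integer n.
n = 158 gives 49770 ≤ 50289, while n = 159 gives 50403 > 50289; so the answer is 49770.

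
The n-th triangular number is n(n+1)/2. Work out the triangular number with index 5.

15

5·6/2 = 30/2 = 15.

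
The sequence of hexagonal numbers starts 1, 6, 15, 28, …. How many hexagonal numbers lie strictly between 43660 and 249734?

The n-th hexagonal number is n(2n−1).
Smallest index with value > 43660: n = 149 (giving 44253).
Largest index with value < 249734: n = 353 (giving 248865).
Indices 149 through 353: 205 terms.

205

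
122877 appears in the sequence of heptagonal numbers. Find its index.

222

Set n(5n−3)/2 = 122877, giving 5n² − 3n − 245754 = 0.
The discriminant is 9 + 40·122877 = 4915089, and √4915089 = 2217.
So n = (3 + 2217) / 10 = 2220/10 = 222.
Check: 222·(5·222 − 3)/2 = 122877. ✓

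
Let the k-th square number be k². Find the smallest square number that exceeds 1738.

1764

Solve n² > 1738 for integer n.
The largest n with value ≤ 1738 is 41 (since 1681 ≤ 1738 < 1764), so the first above is n = 42, value 1764.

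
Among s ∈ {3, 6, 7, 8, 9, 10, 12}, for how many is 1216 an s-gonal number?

s = 3: P(3, 48) = 1176 and P(3, 49) = 1225; 1216 is not s-gonal.
s = 6: P(6, 24) = 1128 and P(6, 25) = 1225; 1216 is not s-gonal.
s = 7: P(7, 22) = 1177 and P(7, 23) = 1288; 1216 is not s-gonal.
s = 8: P(8, 20) = 1160 and P(8, 21) = 1281; 1216 is not s-gonal.
s = 9: P(9, 19) = 1216. ✓
s = 10: P(10, 17) = 1105 and P(10, 18) = 1242; 1216 is not s-gonal.
s = 12: P(12, 16) = 1216. ✓
Hits: s ∈ {9, 12} → 2.

2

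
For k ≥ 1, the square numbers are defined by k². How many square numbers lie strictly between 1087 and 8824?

61

The n-th square number is n².
Smallest index with value > 1087: n = 33 (giving 1089).
Largest index with value < 8824: n = 93 (giving 8649).
Indices 33 through 93: 61 terms.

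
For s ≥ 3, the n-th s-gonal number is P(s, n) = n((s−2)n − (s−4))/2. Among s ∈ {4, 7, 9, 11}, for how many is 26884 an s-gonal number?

2

s = 4: P(4, 163) = 26569 and P(4, 164) = 26896; 26884 is not s-gonal.
s = 7: P(7, 104) = 26884. ✓
s = 9: P(9, 88) = 26884. ✓
s = 11: P(11, 77) = 26411 and P(11, 78) = 27105; 26884 is not s-gonal.
Hits: s ∈ {7, 9} → 2.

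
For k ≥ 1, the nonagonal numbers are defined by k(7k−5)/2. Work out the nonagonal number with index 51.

8976

The 51st nonagonal number is n(7n−5)/2 with n = 51.
51·(7·51 − 5)/2 = 51·352/2 = 51·176 = 8976.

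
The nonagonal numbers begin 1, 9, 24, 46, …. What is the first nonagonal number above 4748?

4959

Solve n(7n−5)/2 > 4748 for integer n.
The largest n with value ≤ 4748 is 37 (since 4699 ≤ 4748 < 4959), so the first above is n = 38, value 4959.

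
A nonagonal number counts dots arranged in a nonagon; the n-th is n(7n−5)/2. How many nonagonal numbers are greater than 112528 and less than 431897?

172

The n-th nonagonal number is n(7n−5)/2.
Smallest index with value > 112528: n = 180 (giving 112950).
Largest index with value < 431897: n = 351 (giving 430326).
Indices 180 through 351: 172 terms.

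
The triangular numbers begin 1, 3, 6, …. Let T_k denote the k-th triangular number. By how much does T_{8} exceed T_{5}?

21

8·9/2 = 36 and 5·6/2 = 15.
Difference: 36 − 15 = 21.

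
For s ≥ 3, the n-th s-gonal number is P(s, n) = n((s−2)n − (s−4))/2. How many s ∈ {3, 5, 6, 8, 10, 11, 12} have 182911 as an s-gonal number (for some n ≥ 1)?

1

s = 3: P(3, 604) = 182710 and P(3, 605) = 183315; 182911 is not s-gonal.
s = 5: P(5, 349) = 182527 and P(5, 350) = 183575; 182911 is not s-gonal.
s = 6: P(6, 302) = 182106 and P(6, 303) = 183315; 182911 is not s-gonal.
s = 8: P(8, 247) = 182533 and P(8, 248) = 184016; 182911 is not s-gonal.
s = 10: P(10, 214) = 182542 and P(10, 215) = 184255; 182911 is not s-gonal.
s = 11: P(11, 202) = 182911. ✓
s = 12: P(12, 191) = 181641 and P(12, 192) = 183552; 182911 is not s-gonal.
Hits: s ∈ {11} → 1.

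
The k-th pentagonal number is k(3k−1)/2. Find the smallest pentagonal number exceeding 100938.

101270

Solve n(3n−1)/2 > 100938 for integer n.
The largest n with value ≤ 100938 is 259 (since 100492 ≤ 100938 < 101270), so the first above is n = 260, value 101270.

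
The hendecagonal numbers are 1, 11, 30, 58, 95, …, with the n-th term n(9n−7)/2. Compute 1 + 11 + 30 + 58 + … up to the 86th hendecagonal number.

957696

Σ i(9i−7)/2 = (9Σi² − 7Σi) / 2 over i = 1..86.
Σi = 3741 and Σi² = 215731.
(9·215731 − 7·3741) / 2 = 1915392/2 = 957696.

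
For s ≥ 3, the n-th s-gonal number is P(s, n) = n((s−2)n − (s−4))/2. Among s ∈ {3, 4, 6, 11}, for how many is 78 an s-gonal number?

1

s = 3: P(3, 12) = 78. ✓
s = 4: P(4, 8) = 64 and P(4, 9) = 81; 78 is not s-gonal.
s = 6: P(6, 6) = 66 and P(6, 7) = 91; 78 is not s-gonal.
s = 11: P(11, 4) = 58 and P(11, 5) = 95; 78 is not s-gonal.
Hits: s ∈ {3} → 1.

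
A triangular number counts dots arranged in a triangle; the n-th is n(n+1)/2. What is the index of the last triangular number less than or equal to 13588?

164

Solve n(n+1)/2 ≤ 13588 for integer n.
n = 164 gives 13530 ≤ 13588, while n = 165 gives 13695 > 13588; so the answer is index 164.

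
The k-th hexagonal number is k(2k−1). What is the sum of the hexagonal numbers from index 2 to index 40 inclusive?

43459

Σ i(2i−1) = 2Σi² − Σi over i = 2..40.
Σi = 820 − 1 = 819 and Σi² = 22140 − 1 = 22139.
2·22139 − 1·819 = 43459.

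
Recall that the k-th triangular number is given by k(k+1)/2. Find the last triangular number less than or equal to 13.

Solve n(n+1)/2 ≤ 13 for integer n.
n = 4 gives 10 ≤ 13, while n = 5 gives 15 > 13; so the answer is 10.

10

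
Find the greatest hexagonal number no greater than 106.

91

Solve n(2n−1) ≤ 106 for integer n.
n = 7 gives 91 ≤ 106, while n = 8 gives 120 > 106; so the answer is 91.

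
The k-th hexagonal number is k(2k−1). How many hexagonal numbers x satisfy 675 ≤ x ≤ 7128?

The n-th hexagonal number is n(2n−1).
Smallest index with value ≥ 675: n = 19 (giving 703).
Largest index with value ≤ 7128: n = 59 (giving 6903).
Indices 19 through 59: 41 terms.

41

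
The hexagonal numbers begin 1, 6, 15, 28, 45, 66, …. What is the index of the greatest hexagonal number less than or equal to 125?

Solve n(2n−1) ≤ 125 for integer n.
n = 8 gives 120 ≤ 125, while n = 9 gives 153 > 125; so the answer is index 8.

8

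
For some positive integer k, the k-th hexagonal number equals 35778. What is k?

134

Set n(2n−1) = 35778, giving 2n² − n − 35778 = 0.
The discriminant is 1 + 8·35778 = 286225, and √286225 = 535.
So n = (1 + 535) / 4 = 536/4 = 134.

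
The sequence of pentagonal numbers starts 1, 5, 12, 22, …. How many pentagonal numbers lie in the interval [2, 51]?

5

The n-th pentagonal number is n(3n−1)/2.
Smallest index with value ≥ 2: n = 2 (giving 5).
Largest index with value ≤ 51: n = 6 (giving 51).
Indices 2 through 6: 5 terms.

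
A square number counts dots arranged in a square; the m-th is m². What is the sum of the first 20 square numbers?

Σ_{i=1}^{20} i² = 20·21·41/6 = 2870.

2870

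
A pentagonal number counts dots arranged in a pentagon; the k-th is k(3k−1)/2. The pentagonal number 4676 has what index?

Set n(3n−1)/2 = 4676, giving 3n² − n − 9352 = 0.
The discriminant is 1 + 24·4676 = 112225, and √112225 = 335.
So n = (1 + 335) / 6 = 336/6 = 56.

56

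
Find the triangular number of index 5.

The 5th triangular number is n(n+1)/2 with n = 5.
5·6/2 = 30/2 = 15.

15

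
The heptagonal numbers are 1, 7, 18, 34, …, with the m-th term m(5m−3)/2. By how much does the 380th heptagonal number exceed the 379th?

Consecutive heptagonal numbers differ by 5n − 4: here 5·380 − 4 = 1896.

1896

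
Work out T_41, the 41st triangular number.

861

The 41st triangular number is n(n+1)/2 with n = 41.
41·42/2 = 1722/2 = 861.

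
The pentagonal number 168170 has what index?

335

Set n(3n−1)/2 = 168170, giving 3n² − n − 336340 = 0.
The discriminant is 1 + 24·168170 = 4036081, and √4036081 = 2009.
So n = (1 + 2009) / 6 = 2010/6 = 335.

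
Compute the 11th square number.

121

The 11th square number is n² with n = 11.
11² = 121.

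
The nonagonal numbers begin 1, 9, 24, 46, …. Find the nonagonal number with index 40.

5500

The 40th nonagonal number is n(7n−5)/2 with n = 40.
40·(7·40 − 5)/2 = 40·275/2 = 5500.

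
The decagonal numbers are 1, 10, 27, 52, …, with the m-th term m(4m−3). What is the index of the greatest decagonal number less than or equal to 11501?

Solve n(4n−3) ≤ 11501 for integer n.
n = 53 gives 11077 ≤ 11501, while n = 54 gives 11502 > 11501; so the answer is index 53.

53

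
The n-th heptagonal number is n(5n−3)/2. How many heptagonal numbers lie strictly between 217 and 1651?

The n-th heptagonal number is n(5n−3)/2.
Smallest index with value > 217: n = 10 (giving 235).
Largest index with value < 1651: n = 25 (giving 1525).
Indices 10 through 25: 16 terms.

16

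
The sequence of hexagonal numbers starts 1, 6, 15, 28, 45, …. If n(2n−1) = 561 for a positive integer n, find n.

Set n(2n−1) = 561, giving 2n² − n − 561 = 0.
The discriminant is 1 + 8·561 = 4489, and √4489 = 67.
So n = (1 + 67) / 4 = 68/4 = 17.

17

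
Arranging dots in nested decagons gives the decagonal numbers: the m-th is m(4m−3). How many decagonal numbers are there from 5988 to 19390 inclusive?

The n-th decagonal number is n(4n−3).
Smallest index with value ≥ 5988: n = 40 (giving 6280).
Largest index with value ≤ 19390: n = 70 (giving 19390).
Indices 40 through 70: 31 terms.

31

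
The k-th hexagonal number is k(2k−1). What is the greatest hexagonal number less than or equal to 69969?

69751

Solve n(2n−1) ≤ 69969 for integer n.
n = 187 gives 69751 ≤ 69969, while n = 188 gives 70500 > 69969; so the answer is 69751.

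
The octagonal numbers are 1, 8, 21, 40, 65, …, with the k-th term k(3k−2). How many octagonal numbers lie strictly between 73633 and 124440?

The n-th octagonal number is n(3n−2).
Smallest index with value > 73633: n = 158 (giving 74576).
Largest index with value < 124440: n = 203 (giving 123221).
Indices 158 through 203: 46 terms.

46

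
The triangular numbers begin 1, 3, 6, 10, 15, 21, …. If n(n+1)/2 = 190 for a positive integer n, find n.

19

Set n(n+1)/2 = 190, giving n² + n − 380 = 0.
The discriminant is 1 + 8·190 = 1521, and √1521 = 39.
So n = (-1 + 39) / 2 = 38/2 = 19.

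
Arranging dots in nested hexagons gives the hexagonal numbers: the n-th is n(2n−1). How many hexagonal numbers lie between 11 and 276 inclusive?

The n-th hexagonal number is n(2n−1).
Smallest index with value ≥ 11: n = 3 (giving 15).
Largest index with value ≤ 276: n = 12 (giving 276).
Indices 3 through 12: 10 terms.

10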